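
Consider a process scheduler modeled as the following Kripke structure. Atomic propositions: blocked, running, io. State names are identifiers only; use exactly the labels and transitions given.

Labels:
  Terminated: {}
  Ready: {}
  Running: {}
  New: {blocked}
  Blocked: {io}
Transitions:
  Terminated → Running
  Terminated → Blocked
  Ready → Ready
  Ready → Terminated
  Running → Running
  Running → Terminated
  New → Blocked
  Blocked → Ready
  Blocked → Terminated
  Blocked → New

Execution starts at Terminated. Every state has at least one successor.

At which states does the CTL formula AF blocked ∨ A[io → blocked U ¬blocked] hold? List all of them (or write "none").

{Terminated, Ready, Running, New, Blocked}

States satisfying blocked: {New}.
States satisfying AF blocked: {New}.
States satisfying io → blocked: {Terminated, Ready, Running, New}.
States satisfying ¬blocked: {Terminated, Ready, Running, Blocked}.
States satisfying A[io → blocked U ¬blocked]: {Terminated, Ready, Running, New, Blocked}.
States satisfying AF blocked ∨ A[io → blocked U ¬blocked]: {Terminated, Ready, Running, New, Blocked}.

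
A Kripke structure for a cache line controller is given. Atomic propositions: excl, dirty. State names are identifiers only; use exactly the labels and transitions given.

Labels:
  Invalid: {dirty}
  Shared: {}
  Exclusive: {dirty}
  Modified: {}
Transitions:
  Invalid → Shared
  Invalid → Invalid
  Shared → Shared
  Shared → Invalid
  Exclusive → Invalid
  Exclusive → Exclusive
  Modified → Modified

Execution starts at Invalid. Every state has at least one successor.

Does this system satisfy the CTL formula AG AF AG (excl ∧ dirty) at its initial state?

States satisfying AF AG (excl ∧ dirty): ∅.
States satisfying AG AF AG (excl ∧ dirty): ∅.
Invalid is reachable from Invalid and violates AF AG (excl ∧ dirty), so AG fails at Invalid.
Invalid ∉ Sat(AG AF AG (excl ∧ dirty)).

Does not hold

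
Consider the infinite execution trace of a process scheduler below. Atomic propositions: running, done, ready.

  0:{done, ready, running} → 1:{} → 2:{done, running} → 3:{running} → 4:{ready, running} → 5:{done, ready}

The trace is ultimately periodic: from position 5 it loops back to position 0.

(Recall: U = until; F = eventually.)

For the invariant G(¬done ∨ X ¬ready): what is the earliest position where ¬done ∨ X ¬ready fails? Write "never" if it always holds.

5

Check ¬done ∨ X ¬ready at each position in order: 0 ✓, 1 ✓, 2 ✓, 3 ✓, 4 ✓.
At position 5 the labels are {done, ready} and the next position 0 has {done, ready, running}, so ¬done ∨ X ¬ready is false there. This is the first violation.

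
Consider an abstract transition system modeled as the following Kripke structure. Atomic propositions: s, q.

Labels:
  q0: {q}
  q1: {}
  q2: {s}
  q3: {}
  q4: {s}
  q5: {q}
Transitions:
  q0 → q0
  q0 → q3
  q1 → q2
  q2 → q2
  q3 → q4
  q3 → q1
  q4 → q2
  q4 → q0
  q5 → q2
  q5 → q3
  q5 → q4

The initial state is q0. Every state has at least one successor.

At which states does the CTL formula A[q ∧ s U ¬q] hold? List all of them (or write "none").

States satisfying q ∧ s: ∅.
States satisfying ¬q: {q1, q2, q3, q4}.
States satisfying A[q ∧ s U ¬q]: {q1, q2, q3, q4}.

{q1, q2, q3, q4}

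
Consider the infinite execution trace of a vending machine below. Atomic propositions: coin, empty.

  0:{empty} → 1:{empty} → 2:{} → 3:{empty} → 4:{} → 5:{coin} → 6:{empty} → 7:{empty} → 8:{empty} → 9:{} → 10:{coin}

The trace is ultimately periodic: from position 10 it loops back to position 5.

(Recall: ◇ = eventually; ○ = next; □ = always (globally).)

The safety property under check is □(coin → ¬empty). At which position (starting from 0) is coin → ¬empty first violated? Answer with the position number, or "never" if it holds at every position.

never

coin → ¬empty holds at every position 0..10, and those are all the positions the trace ever visits, so the invariant □(coin → ¬empty) is never violated.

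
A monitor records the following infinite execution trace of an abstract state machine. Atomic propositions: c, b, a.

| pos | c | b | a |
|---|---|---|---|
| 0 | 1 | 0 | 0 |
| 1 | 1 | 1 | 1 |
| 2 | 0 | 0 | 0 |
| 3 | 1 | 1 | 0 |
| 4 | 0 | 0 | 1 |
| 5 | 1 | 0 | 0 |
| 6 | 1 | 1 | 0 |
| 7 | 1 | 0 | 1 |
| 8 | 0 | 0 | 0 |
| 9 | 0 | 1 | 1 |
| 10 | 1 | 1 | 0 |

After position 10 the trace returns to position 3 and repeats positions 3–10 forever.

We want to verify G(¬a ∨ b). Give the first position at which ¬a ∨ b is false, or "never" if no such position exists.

4

Check ¬a ∨ b at each position in order: 0 ✓, 1 ✓, 2 ✓, 3 ✓.
At position 4 the labels are {a}, so ¬a ∨ b is false there. This is the first violation.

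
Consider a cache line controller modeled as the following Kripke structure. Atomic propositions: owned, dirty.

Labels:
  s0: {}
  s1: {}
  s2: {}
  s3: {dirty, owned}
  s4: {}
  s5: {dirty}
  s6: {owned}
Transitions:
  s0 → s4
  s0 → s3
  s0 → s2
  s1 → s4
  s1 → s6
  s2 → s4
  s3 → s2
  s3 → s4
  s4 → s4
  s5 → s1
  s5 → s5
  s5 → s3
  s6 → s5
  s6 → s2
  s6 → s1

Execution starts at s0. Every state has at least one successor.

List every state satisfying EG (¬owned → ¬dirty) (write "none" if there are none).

{s0, s1, s2, s3, s4, s6}

States satisfying ¬owned → ¬dirty: {s0, s1, s2, s3, s4, s6}.
States satisfying EG (¬owned → ¬dirty): {s0, s1, s2, s3, s4, s6}.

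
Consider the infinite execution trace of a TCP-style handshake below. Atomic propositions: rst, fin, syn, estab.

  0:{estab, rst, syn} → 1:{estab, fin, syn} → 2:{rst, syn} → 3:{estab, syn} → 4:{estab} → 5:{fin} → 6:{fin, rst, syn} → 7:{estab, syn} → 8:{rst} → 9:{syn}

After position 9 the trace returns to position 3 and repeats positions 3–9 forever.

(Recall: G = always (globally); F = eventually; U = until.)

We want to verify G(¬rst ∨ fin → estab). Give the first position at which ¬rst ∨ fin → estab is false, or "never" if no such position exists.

Check ¬rst ∨ fin → estab at each position in order: 0 ✓, 1 ✓, 2 ✓, 3 ✓, 4 ✓.
At position 5 the labels are {fin}, so ¬rst ∨ fin → estab is false there. This is the first violation.

5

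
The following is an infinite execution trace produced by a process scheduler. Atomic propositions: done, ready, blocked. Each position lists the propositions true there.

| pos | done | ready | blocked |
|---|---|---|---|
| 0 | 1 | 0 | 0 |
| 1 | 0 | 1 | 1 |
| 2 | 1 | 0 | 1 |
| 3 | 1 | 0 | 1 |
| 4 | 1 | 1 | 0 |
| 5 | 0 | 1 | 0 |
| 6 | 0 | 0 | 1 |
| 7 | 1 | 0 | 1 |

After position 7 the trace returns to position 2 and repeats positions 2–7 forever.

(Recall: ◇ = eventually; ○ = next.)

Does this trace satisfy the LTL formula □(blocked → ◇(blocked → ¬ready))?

blocked → ◇(blocked → ¬ready) holds at every position 0..7, and those are all positions ever visited, so □(blocked → ◇(blocked → ¬ready)) holds.
Positions where blocked holds: 1, 2, 3, 6, 7.
Check ◇(blocked → ¬ready) at each: 1→ok, 2→ok, 3→ok, 6→ok, 7→ok.

Yes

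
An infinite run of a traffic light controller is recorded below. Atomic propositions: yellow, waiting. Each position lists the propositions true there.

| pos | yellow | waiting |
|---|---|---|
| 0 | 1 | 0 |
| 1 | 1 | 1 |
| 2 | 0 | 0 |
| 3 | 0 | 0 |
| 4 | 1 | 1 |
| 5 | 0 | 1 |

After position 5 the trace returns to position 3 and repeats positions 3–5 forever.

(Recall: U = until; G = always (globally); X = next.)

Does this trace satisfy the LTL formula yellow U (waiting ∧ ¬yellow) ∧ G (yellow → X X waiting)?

No

Walking from position 0: at position 2, waiting ∧ ¬yellow has not yet held and yellow fails, so yellow U (waiting ∧ ¬yellow) is false.
yellow → X X waiting must hold at every position from 0 onward. It fails at position 0, so G (yellow → X X waiting) is false.
Positions where yellow holds: 0, 1, 4.
Check X X waiting at each: 0→fails, 1→fails, 4→fails.
At position 0: yellow U (waiting ∧ ¬yellow) is false; G (yellow → X X waiting) is false; so yellow U (waiting ∧ ¬yellow) ∧ G (yellow → X X waiting) is false.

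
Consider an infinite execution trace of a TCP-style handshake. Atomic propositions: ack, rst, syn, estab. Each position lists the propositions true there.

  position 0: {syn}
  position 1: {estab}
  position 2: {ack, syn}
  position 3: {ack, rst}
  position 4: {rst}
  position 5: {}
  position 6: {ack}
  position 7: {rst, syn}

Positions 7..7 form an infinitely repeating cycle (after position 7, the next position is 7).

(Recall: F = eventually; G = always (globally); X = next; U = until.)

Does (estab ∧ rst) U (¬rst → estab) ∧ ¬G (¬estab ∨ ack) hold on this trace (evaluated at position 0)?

Walking from position 0: at position 0, ¬rst → estab has not yet held and estab ∧ rst fails, so (estab ∧ rst) U (¬rst → estab) is false.
At position 0: (estab ∧ rst) U (¬rst → estab) is false; ¬G (¬estab ∨ ack) is true; so (estab ∧ rst) U (¬rst → estab) ∧ ¬G (¬estab ∨ ack) is false.

No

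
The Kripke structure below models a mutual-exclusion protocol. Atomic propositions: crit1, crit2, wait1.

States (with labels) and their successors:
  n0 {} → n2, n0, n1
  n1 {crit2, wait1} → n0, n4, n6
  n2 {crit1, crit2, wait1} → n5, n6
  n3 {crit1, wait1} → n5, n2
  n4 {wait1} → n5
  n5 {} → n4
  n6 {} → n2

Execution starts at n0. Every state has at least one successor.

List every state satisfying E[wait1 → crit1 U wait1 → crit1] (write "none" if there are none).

States satisfying wait1 → crit1: {n0, n2, n3, n5, n6}.
States satisfying E[wait1 → crit1 U wait1 → crit1]: {n0, n2, n3, n5, n6}.

{n0, n2, n3, n5, n6}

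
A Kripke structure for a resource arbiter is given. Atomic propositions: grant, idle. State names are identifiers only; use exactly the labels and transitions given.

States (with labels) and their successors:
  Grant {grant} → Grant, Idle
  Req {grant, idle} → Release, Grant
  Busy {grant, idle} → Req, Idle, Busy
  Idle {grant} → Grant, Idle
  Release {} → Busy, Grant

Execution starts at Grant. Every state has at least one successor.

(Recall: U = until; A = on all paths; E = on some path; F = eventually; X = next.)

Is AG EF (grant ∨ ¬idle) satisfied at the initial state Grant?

States satisfying EF (grant ∨ ¬idle): {Grant, Req, Busy, Idle, Release}.
States satisfying AG EF (grant ∨ ¬idle): {Grant, Req, Busy, Idle, Release}.
Every state reachable from Grant satisfies EF (grant ∨ ¬idle).
Grant ∈ Sat(AG EF (grant ∨ ¬idle)).

Yes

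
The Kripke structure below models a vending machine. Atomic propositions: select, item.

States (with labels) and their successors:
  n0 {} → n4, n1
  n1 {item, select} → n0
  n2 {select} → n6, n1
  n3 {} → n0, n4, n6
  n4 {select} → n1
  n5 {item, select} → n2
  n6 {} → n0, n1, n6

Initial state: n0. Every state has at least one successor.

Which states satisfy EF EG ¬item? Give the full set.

States satisfying EG ¬item: {n2, n3, n6}.
States satisfying EF EG ¬item: {n2, n3, n5, n6}.

{n2, n3, n5, n6}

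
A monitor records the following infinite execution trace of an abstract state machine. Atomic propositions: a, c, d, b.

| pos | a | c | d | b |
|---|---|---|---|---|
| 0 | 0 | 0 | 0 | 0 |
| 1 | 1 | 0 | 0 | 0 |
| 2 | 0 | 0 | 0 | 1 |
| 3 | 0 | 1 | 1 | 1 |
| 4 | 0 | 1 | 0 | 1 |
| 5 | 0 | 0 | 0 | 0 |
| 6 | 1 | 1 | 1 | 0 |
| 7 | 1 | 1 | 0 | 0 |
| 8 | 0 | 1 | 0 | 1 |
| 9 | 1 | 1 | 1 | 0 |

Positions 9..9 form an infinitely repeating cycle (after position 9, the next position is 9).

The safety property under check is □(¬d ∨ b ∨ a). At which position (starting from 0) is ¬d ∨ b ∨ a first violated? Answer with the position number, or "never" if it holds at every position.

never

¬d ∨ b ∨ a holds at every position 0..9, and those are all the positions the trace ever visits, so the invariant □(¬d ∨ b ∨ a) is never violated.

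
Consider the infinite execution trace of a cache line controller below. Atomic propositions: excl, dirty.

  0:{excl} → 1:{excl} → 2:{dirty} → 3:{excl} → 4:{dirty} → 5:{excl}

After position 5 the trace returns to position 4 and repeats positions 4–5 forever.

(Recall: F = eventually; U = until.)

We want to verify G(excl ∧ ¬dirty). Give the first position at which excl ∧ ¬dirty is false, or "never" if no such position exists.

Check excl ∧ ¬dirty at each position in order: 0 ✓, 1 ✓.
At position 2 the labels are {dirty}, so excl ∧ ¬dirty is false there. This is the first violation.

2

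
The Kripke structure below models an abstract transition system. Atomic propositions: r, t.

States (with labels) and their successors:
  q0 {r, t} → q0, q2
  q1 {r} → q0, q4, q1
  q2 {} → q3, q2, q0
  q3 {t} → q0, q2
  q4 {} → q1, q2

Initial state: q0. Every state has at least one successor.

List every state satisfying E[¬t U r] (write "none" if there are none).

States satisfying ¬t: {q1, q2, q4}.
States satisfying r: {q0, q1}.
States satisfying E[¬t U r]: {q0, q1, q2, q4}.

{q0, q1, q2, q4}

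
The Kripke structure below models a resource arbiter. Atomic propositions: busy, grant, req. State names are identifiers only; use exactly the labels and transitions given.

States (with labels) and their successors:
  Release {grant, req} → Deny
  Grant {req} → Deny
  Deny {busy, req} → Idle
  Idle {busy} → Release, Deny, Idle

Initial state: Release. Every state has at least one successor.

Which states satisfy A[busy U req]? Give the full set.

{Release, Grant, Deny}

States satisfying busy: {Deny, Idle}.
States satisfying req: {Release, Grant, Deny}.
States satisfying A[busy U req]: {Release, Grant, Deny}.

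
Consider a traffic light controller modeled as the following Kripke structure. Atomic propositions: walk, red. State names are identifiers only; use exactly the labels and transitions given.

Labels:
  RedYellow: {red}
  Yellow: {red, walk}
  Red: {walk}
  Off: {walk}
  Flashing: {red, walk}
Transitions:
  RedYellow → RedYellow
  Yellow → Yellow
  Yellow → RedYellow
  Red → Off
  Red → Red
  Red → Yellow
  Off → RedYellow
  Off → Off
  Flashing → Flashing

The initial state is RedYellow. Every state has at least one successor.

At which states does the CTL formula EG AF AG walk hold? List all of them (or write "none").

States satisfying AF AG walk: {Flashing}.
States satisfying EG AF AG walk: {Flashing}.

{Flashing}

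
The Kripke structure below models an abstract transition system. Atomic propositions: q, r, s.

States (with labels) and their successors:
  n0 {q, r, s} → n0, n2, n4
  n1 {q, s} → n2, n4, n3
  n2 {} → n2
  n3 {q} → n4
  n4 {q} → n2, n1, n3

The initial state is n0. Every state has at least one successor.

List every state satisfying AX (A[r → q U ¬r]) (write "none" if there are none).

States satisfying A[r → q U ¬r]: {n1, n2, n3, n4}.
States satisfying AX (A[r → q U ¬r]): {n1, n2, n3, n4}.

{n1, n2, n3, n4}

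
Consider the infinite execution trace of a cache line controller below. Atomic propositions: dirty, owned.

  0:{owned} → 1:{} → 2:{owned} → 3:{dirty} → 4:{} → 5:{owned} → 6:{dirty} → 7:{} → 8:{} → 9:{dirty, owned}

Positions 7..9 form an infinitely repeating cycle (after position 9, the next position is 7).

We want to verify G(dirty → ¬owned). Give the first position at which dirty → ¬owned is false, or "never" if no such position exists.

Check dirty → ¬owned at each position in order: 0 ✓, 1 ✓, 2 ✓, 3 ✓, 4 ✓, 5 ✓, 6 ✓, 7 ✓, 8 ✓.
At position 9 the labels are {dirty, owned}, so dirty → ¬owned is false there. This is the first violation.

9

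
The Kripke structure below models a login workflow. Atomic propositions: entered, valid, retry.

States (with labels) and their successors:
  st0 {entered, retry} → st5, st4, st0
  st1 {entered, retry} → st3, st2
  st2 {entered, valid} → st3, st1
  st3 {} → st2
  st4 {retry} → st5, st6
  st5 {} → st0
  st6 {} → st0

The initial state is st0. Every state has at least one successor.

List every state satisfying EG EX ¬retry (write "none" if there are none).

States satisfying EX ¬retry: {st0, st1, st2, st3, st4}.
States satisfying EG EX ¬retry: {st0, st1, st2, st3}.

{st0, st1, st2, st3}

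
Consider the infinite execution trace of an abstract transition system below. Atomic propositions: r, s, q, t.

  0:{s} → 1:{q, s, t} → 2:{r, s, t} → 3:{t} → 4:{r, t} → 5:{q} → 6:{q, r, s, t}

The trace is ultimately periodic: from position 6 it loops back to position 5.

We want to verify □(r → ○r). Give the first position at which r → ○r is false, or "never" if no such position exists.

Check r → ○r at each position in order: 0 ✓, 1 ✓.
At position 2 the labels are {r, s, t} and the next position 3 has {t}, so r → ○r is false there. This is the first violation.

2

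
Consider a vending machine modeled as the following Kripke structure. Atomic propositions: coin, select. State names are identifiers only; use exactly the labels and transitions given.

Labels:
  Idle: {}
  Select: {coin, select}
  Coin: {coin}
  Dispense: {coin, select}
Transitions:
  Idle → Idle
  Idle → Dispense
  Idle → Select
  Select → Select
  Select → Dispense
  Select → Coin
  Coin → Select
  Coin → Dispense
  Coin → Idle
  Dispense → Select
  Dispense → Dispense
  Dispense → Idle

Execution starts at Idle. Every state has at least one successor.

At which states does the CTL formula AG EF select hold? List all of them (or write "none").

States satisfying EF select: {Idle, Select, Coin, Dispense}.
States satisfying AG EF select: {Idle, Select, Coin, Dispense}.

{Idle, Select, Coin, Dispense}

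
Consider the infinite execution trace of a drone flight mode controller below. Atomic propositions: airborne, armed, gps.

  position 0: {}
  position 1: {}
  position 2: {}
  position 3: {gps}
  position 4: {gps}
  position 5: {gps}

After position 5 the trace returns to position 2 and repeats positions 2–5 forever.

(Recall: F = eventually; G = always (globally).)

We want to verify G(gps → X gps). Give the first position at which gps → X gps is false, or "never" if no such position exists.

Check gps → X gps at each position in order: 0 ✓, 1 ✓, 2 ✓, 3 ✓, 4 ✓.
At position 5 the labels are {gps} and the next position 2 has {}, so gps → X gps is false there. This is the first violation.

5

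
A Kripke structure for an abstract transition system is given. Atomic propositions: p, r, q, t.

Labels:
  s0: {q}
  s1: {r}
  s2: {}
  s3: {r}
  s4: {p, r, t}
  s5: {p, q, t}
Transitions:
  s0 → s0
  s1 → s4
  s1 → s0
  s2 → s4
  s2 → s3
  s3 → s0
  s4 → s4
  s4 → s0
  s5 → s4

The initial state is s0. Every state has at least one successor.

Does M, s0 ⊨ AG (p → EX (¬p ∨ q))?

States satisfying p → EX (¬p ∨ q): {s0, s1, s2, s3, s4}.
States satisfying AG (p → EX (¬p ∨ q)): {s0, s1, s2, s3, s4}.
Every state reachable from s0 satisfies p → EX (¬p ∨ q).
s0 ∈ Sat(AG (p → EX (¬p ∨ q))).

Satisfied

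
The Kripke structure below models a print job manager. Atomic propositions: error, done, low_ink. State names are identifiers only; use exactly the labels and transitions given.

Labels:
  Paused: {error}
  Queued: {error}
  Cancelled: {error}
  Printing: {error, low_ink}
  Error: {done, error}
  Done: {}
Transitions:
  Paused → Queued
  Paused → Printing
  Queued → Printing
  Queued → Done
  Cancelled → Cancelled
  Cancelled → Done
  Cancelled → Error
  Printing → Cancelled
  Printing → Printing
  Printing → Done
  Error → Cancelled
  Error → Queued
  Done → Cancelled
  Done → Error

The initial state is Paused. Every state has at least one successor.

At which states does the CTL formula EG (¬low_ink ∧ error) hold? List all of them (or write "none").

{Cancelled, Error}

States satisfying ¬low_ink ∧ error: {Paused, Queued, Cancelled, Error}.
States satisfying EG (¬low_ink ∧ error): {Cancelled, Error}.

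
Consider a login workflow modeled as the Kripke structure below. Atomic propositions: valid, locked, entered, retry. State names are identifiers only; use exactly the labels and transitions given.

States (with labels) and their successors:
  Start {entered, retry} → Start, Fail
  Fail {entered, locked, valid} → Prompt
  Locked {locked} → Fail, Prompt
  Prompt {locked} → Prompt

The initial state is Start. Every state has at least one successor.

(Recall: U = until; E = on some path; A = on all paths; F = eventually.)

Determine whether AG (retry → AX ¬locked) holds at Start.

States satisfying retry → AX ¬locked: {Fail, Locked, Prompt}.
States satisfying AG (retry → AX ¬locked): {Fail, Locked, Prompt}.
Start is reachable from Start and violates retry → AX ¬locked, so AG fails at Start.
Start ∉ Sat(AG (retry → AX ¬locked)).

No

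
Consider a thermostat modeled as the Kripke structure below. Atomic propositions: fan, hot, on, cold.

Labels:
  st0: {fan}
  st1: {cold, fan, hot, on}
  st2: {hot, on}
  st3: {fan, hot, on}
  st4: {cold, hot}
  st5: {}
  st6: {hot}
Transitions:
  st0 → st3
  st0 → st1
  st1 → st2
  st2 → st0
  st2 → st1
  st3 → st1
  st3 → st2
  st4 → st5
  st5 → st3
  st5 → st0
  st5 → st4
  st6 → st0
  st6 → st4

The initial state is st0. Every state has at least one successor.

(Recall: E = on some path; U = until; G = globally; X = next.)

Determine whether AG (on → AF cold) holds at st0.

States satisfying on → AF cold: {st0, st1, st4, st5, st6}.
States satisfying AG (on → AF cold): ∅.
st2 is reachable from st0 and violates on → AF cold, so AG fails at st0.
st0 ∉ Sat(AG (on → AF cold)).

No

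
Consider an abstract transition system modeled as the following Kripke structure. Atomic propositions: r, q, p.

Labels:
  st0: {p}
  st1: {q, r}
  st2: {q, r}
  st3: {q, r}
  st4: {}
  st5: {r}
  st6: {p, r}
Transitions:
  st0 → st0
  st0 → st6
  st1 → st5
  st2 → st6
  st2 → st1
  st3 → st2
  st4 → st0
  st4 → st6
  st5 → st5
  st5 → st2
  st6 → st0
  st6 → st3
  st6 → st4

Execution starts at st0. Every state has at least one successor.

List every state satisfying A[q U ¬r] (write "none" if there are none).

States satisfying q: {st1, st2, st3}.
States satisfying ¬r: {st0, st4}.
States satisfying A[q U ¬r]: {st0, st4}.

{st0, st4}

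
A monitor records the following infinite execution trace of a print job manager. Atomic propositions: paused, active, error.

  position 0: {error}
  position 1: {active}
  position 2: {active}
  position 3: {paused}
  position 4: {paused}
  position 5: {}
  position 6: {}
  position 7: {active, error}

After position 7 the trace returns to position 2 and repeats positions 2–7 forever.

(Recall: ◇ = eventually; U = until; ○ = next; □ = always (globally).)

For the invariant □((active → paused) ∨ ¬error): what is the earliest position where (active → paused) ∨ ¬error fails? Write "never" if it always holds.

Check (active → paused) ∨ ¬error at each position in order: 0 ✓, 1 ✓, 2 ✓, 3 ✓, 4 ✓, 5 ✓, 6 ✓.
At position 7 the labels are {active, error}, so (active → paused) ∨ ¬error is false there. This is the first violation.

7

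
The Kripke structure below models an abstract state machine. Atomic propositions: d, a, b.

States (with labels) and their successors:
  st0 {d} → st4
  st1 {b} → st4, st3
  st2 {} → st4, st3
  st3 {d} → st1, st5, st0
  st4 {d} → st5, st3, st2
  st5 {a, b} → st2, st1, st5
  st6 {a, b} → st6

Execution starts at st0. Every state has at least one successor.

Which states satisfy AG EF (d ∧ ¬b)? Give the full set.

States satisfying EF (d ∧ ¬b): {st0, st1, st2, st3, st4, st5}.
States satisfying AG EF (d ∧ ¬b): {st0, st1, st2, st3, st4, st5}.

{st0, st1, st2, st3, st4, st5}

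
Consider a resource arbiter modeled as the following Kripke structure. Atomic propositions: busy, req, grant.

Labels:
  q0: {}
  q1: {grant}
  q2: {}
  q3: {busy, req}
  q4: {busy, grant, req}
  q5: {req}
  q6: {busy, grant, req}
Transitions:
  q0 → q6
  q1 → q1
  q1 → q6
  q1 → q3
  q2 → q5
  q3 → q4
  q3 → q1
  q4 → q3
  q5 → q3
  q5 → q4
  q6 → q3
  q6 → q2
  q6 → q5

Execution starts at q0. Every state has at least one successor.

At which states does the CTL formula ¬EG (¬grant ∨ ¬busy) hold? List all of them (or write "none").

States satisfying ¬grant ∨ ¬busy: {q0, q1, q2, q3, q5}.
States satisfying EG (¬grant ∨ ¬busy): {q1, q2, q3, q5}.
States satisfying ¬EG (¬grant ∨ ¬busy): {q0, q4, q6}.

{q0, q4, q6}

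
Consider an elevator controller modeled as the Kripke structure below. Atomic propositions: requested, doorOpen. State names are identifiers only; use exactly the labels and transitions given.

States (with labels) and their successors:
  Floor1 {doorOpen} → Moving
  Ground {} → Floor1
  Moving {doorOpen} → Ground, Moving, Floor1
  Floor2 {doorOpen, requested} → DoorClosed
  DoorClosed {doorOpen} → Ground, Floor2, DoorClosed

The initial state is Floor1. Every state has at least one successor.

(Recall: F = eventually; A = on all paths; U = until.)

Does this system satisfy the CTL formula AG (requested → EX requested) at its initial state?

States satisfying requested → EX requested: {Floor1, Ground, Moving, DoorClosed}.
States satisfying AG (requested → EX requested): {Floor1, Ground, Moving}.
Every state reachable from Floor1 satisfies requested → EX requested.
Floor1 ∈ Sat(AG (requested → EX requested)).

Satisfied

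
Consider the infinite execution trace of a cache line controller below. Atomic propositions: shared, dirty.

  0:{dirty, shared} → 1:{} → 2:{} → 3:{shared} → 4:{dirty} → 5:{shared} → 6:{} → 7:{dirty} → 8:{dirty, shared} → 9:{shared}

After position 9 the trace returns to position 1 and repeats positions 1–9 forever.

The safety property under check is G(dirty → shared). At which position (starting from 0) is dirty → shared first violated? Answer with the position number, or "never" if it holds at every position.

4

Check dirty → shared at each position in order: 0 ✓, 1 ✓, 2 ✓, 3 ✓.
At position 4 the labels are {dirty}, so dirty → shared is false there. This is the first violation.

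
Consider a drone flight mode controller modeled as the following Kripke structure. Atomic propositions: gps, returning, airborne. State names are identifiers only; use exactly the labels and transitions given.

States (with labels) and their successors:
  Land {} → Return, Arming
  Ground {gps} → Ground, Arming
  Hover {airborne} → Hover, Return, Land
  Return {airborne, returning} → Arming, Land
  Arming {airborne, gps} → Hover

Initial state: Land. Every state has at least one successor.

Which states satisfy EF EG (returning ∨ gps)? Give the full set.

{Ground}

States satisfying EG (returning ∨ gps): {Ground}.
States satisfying EF EG (returning ∨ gps): {Ground}.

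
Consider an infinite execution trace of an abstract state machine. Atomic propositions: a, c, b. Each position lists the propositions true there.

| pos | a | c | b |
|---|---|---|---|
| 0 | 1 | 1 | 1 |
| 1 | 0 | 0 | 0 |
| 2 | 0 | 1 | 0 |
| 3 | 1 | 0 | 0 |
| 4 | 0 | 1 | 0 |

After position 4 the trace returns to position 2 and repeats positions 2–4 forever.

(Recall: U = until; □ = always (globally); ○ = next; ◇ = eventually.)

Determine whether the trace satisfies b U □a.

Violated

Walking from position 0: at position 1, □a has not yet held and b fails, so b U □a is false.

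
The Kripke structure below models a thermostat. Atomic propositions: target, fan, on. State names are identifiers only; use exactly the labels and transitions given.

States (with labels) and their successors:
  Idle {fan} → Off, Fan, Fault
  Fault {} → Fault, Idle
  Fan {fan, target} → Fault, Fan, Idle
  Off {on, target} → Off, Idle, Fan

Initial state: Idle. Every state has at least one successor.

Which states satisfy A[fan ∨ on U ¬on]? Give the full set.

States satisfying fan ∨ on: {Idle, Fan, Off}.
States satisfying ¬on: {Idle, Fault, Fan}.
States satisfying A[fan ∨ on U ¬on]: {Idle, Fault, Fan}.

{Idle, Fault, Fan}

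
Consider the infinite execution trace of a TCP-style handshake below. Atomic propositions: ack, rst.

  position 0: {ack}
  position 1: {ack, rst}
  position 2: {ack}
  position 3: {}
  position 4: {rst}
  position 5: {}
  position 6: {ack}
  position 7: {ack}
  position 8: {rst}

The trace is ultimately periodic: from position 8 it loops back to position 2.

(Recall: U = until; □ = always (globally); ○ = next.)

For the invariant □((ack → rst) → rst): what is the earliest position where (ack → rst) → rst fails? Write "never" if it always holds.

3

Check (ack → rst) → rst at each position in order: 0 ✓, 1 ✓, 2 ✓.
At position 3 the labels are {}, so (ack → rst) → rst is false there. This is the first violation.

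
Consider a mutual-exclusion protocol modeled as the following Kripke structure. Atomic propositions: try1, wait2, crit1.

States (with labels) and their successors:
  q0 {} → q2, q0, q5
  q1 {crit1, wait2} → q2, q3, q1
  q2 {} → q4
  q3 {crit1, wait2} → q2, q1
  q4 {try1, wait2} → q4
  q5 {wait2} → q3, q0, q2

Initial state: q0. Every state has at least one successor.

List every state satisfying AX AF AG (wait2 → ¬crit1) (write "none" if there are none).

{q2, q4}

States satisfying AF AG (wait2 → ¬crit1): {q2, q4}.
States satisfying AX AF AG (wait2 → ¬crit1): {q2, q4}.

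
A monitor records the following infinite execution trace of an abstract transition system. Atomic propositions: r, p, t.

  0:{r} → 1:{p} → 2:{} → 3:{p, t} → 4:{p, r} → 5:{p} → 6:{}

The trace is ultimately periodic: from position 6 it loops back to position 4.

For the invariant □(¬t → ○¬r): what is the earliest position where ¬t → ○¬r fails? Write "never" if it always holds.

6

Check ¬t → ○¬r at each position in order: 0 ✓, 1 ✓, 2 ✓, 3 ✓, 4 ✓, 5 ✓.
At position 6 the labels are {} and the next position 4 has {p, r}, so ¬t → ○¬r is false there. This is the first violation.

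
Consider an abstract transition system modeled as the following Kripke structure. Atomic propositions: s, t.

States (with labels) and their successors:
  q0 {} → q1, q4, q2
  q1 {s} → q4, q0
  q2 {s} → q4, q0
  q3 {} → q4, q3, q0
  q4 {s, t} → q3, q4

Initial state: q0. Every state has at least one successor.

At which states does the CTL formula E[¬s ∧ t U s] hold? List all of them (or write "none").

States satisfying ¬s ∧ t: ∅.
States satisfying s: {q1, q2, q4}.
States satisfying E[¬s ∧ t U s]: {q1, q2, q4}.

{q1, q2, q4}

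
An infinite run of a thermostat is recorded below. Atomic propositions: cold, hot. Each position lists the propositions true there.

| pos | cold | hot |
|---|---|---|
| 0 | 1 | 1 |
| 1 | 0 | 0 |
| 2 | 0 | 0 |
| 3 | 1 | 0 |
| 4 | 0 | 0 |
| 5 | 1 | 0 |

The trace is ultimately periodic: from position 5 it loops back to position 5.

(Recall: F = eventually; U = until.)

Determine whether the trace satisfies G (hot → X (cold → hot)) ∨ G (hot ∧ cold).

Satisfied

hot → X (cold → hot) holds at every position 0..5, and those are all positions ever visited, so G (hot → X (cold → hot)) holds.
Positions where hot holds: 0.
Check X (cold → hot) at each: 0→ok.
hot ∧ cold must hold at every position from 0 onward. It fails at position 1, so G (hot ∧ cold) is false.
At position 0: G (hot → X (cold → hot)) is true; G (hot ∧ cold) is false; so G (hot → X (cold → hot)) ∨ G (hot ∧ cold) is true.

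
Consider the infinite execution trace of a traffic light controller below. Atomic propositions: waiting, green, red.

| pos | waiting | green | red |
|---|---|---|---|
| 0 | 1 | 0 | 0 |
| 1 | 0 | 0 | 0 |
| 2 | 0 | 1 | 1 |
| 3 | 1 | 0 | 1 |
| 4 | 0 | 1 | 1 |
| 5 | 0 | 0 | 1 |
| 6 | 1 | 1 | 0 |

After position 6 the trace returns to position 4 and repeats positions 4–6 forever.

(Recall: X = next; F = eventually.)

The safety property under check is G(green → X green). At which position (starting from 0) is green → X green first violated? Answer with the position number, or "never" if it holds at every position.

Check green → X green at each position in order: 0 ✓, 1 ✓.
At position 2 the labels are {green, red} and the next position 3 has {red, waiting}, so green → X green is false there. This is the first violation.

2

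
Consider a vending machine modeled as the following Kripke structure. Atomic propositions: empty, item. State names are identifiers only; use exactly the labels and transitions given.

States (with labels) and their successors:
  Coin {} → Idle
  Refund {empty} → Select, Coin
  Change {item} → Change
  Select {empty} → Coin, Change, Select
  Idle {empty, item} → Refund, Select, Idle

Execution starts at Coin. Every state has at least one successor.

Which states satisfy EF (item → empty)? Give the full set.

{Coin, Refund, Select, Idle}

States satisfying item → empty: {Coin, Refund, Select, Idle}.
States satisfying EF (item → empty): {Coin, Refund, Select, Idle}.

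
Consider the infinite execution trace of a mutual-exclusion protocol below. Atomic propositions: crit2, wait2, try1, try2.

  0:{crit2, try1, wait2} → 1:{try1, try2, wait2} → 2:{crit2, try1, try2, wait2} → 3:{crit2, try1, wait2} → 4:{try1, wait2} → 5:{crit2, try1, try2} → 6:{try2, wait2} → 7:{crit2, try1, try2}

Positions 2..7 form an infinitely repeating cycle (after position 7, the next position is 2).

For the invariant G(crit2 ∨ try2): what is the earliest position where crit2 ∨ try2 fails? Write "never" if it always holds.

Check crit2 ∨ try2 at each position in order: 0 ✓, 1 ✓, 2 ✓, 3 ✓.
At position 4 the labels are {try1, wait2}, so crit2 ∨ try2 is false there. This is the first violation.

4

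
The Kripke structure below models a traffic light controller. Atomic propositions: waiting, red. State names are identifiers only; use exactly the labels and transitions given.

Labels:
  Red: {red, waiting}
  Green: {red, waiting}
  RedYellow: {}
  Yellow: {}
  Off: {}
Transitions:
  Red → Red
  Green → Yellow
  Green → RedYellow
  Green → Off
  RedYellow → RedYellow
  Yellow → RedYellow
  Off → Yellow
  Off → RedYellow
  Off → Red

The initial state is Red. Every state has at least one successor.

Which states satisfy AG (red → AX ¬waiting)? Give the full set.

States satisfying red → AX ¬waiting: {Green, RedYellow, Yellow, Off}.
States satisfying AG (red → AX ¬waiting): {RedYellow, Yellow}.

{RedYellow, Yellow}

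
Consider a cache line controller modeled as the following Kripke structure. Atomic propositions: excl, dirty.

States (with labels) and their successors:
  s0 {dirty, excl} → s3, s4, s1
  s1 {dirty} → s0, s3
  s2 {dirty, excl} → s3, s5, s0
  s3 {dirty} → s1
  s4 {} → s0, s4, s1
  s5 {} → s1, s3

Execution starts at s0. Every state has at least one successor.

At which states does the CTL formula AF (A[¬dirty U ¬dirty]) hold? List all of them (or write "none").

States satisfying A[¬dirty U ¬dirty]: {s4, s5}.
States satisfying AF (A[¬dirty U ¬dirty]): {s4, s5}.

{s4, s5}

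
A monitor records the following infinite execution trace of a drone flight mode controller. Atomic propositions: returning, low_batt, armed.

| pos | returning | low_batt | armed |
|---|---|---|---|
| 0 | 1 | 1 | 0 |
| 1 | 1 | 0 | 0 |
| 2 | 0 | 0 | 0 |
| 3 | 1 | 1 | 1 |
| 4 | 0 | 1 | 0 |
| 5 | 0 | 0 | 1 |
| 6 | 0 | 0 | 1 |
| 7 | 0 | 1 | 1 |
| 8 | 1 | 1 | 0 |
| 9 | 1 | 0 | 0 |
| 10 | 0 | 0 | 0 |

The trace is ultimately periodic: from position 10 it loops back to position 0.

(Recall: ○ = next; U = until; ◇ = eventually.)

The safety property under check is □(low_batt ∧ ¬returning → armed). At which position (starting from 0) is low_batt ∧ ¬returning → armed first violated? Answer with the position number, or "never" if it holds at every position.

Check low_batt ∧ ¬returning → armed at each position in order: 0 ✓, 1 ✓, 2 ✓, 3 ✓.
At position 4 the labels are {low_batt}, so low_batt ∧ ¬returning → armed is false there. This is the first violation.

4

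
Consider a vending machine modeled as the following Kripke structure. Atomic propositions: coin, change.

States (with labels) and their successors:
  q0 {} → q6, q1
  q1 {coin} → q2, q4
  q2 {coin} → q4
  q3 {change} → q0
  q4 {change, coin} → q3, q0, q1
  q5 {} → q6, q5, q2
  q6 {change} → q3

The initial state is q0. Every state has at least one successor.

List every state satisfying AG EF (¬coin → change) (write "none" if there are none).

States satisfying EF (¬coin → change): {q0, q1, q2, q3, q4, q5, q6}.
States satisfying AG EF (¬coin → change): {q0, q1, q2, q3, q4, q5, q6}.

{q0, q1, q2, q3, q4, q5, q6}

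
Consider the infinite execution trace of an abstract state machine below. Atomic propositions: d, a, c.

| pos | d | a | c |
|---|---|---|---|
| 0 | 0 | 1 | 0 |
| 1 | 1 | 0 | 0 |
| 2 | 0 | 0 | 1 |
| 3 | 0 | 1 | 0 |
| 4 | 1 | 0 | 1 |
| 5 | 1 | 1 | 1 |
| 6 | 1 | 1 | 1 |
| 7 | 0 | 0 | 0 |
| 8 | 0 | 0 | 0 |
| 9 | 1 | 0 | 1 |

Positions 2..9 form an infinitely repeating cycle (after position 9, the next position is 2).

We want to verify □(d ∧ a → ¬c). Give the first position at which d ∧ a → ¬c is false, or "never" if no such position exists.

Check d ∧ a → ¬c at each position in order: 0 ✓, 1 ✓, 2 ✓, 3 ✓, 4 ✓.
At position 5 the labels are {a, c, d}, so d ∧ a → ¬c is false there. This is the first violation.

5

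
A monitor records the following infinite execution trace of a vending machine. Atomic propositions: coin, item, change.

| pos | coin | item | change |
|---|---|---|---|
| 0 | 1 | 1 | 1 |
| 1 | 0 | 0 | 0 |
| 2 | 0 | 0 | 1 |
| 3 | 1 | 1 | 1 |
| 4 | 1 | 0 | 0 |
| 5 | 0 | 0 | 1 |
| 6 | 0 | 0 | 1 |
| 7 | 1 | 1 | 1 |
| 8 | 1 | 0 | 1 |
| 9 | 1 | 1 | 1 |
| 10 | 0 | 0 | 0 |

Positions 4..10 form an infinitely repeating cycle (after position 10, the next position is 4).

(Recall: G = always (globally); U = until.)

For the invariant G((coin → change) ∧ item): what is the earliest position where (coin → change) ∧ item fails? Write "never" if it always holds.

1

Check (coin → change) ∧ item at each position in order: 0 ✓.
At position 1 the labels are {}, so (coin → change) ∧ item is false there. This is the first violation.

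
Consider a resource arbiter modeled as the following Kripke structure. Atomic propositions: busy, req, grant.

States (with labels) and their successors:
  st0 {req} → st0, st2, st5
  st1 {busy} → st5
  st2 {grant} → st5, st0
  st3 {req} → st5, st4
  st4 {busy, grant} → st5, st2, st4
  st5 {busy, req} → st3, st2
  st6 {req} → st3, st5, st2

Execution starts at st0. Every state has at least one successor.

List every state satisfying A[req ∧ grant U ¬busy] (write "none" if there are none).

{st0, st2, st3, st6}

States satisfying req ∧ grant: ∅.
States satisfying ¬busy: {st0, st2, st3, st6}.
States satisfying A[req ∧ grant U ¬busy]: {st0, st2, st3, st6}.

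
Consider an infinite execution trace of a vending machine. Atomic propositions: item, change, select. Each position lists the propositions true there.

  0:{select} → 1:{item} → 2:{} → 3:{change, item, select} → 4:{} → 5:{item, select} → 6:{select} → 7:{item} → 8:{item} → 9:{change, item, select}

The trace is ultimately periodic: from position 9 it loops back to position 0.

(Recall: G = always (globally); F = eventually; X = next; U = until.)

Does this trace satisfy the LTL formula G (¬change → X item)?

Violated

¬change → X item must hold at every position from 0 onward. It fails at position 1, so G (¬change → X item) is false.
Positions where ¬change holds: 0, 1, 2, 4, 5, 6, 7, 8.
Check X item at each: 0→ok, 1→fails, 2→ok, 4→ok, 5→fails, 6→ok, 7→ok, 8→ok.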